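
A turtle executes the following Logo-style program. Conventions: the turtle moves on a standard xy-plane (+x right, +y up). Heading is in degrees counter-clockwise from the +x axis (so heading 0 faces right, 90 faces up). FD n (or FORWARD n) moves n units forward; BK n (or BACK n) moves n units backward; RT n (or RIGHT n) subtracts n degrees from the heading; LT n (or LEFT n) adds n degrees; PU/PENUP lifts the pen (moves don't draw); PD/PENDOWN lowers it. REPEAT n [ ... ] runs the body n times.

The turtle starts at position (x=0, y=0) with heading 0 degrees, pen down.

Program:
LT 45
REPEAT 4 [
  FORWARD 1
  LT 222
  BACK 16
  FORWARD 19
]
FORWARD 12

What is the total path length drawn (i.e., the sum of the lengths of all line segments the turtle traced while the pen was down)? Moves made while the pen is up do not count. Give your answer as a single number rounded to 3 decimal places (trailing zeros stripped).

Answer: 156

Derivation:
Executing turtle program step by step:
Start: pos=(0,0), heading=0, pen down
LT 45: heading 0 -> 45
REPEAT 4 [
  -- iteration 1/4 --
  FD 1: (0,0) -> (0.707,0.707) [heading=45, draw]
  LT 222: heading 45 -> 267
  BK 16: (0.707,0.707) -> (1.544,16.685) [heading=267, draw]
  FD 19: (1.544,16.685) -> (0.55,-2.289) [heading=267, draw]
  -- iteration 2/4 --
  FD 1: (0.55,-2.289) -> (0.498,-3.287) [heading=267, draw]
  LT 222: heading 267 -> 129
  BK 16: (0.498,-3.287) -> (10.567,-15.722) [heading=129, draw]
  FD 19: (10.567,-15.722) -> (-1.39,-0.956) [heading=129, draw]
  -- iteration 3/4 --
  FD 1: (-1.39,-0.956) -> (-2.02,-0.179) [heading=129, draw]
  LT 222: heading 129 -> 351
  BK 16: (-2.02,-0.179) -> (-17.823,2.324) [heading=351, draw]
  FD 19: (-17.823,2.324) -> (0.944,-0.648) [heading=351, draw]
  -- iteration 4/4 --
  FD 1: (0.944,-0.648) -> (1.931,-0.805) [heading=351, draw]
  LT 222: heading 351 -> 213
  BK 16: (1.931,-0.805) -> (15.35,7.91) [heading=213, draw]
  FD 19: (15.35,7.91) -> (-0.585,-2.438) [heading=213, draw]
]
FD 12: (-0.585,-2.438) -> (-10.649,-8.974) [heading=213, draw]
Final: pos=(-10.649,-8.974), heading=213, 13 segment(s) drawn

Segment lengths:
  seg 1: (0,0) -> (0.707,0.707), length = 1
  seg 2: (0.707,0.707) -> (1.544,16.685), length = 16
  seg 3: (1.544,16.685) -> (0.55,-2.289), length = 19
  seg 4: (0.55,-2.289) -> (0.498,-3.287), length = 1
  seg 5: (0.498,-3.287) -> (10.567,-15.722), length = 16
  seg 6: (10.567,-15.722) -> (-1.39,-0.956), length = 19
  seg 7: (-1.39,-0.956) -> (-2.02,-0.179), length = 1
  seg 8: (-2.02,-0.179) -> (-17.823,2.324), length = 16
  seg 9: (-17.823,2.324) -> (0.944,-0.648), length = 19
  seg 10: (0.944,-0.648) -> (1.931,-0.805), length = 1
  seg 11: (1.931,-0.805) -> (15.35,7.91), length = 16
  seg 12: (15.35,7.91) -> (-0.585,-2.438), length = 19
  seg 13: (-0.585,-2.438) -> (-10.649,-8.974), length = 12
Total = 156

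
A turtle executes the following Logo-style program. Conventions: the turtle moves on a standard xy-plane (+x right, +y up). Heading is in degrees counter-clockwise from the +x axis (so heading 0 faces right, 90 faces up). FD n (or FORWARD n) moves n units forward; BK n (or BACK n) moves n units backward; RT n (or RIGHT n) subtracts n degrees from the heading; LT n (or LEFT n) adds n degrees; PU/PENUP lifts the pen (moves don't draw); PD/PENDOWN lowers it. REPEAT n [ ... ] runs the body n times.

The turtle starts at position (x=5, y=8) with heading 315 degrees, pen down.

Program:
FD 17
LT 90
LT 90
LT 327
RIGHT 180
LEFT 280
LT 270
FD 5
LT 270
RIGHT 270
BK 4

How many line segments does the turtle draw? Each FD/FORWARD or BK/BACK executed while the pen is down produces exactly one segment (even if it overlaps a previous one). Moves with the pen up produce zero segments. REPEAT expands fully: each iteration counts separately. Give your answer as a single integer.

Executing turtle program step by step:
Start: pos=(5,8), heading=315, pen down
FD 17: (5,8) -> (17.021,-4.021) [heading=315, draw]
LT 90: heading 315 -> 45
LT 90: heading 45 -> 135
LT 327: heading 135 -> 102
RT 180: heading 102 -> 282
LT 280: heading 282 -> 202
LT 270: heading 202 -> 112
FD 5: (17.021,-4.021) -> (15.148,0.615) [heading=112, draw]
LT 270: heading 112 -> 22
RT 270: heading 22 -> 112
BK 4: (15.148,0.615) -> (16.646,-3.094) [heading=112, draw]
Final: pos=(16.646,-3.094), heading=112, 3 segment(s) drawn
Segments drawn: 3

Answer: 3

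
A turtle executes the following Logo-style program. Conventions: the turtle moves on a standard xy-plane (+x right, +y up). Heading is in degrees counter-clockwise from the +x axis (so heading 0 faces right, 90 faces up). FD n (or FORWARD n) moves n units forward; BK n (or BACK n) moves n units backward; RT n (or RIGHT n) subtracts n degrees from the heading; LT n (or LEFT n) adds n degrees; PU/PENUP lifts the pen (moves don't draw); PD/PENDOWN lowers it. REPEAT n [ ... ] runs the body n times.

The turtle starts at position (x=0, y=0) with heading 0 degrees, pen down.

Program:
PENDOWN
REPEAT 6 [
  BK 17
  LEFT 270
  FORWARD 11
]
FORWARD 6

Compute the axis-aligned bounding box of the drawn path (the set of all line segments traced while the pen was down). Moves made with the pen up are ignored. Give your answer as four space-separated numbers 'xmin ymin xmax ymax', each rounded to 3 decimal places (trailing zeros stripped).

Answer: -34 -11 0 17

Derivation:
Executing turtle program step by step:
Start: pos=(0,0), heading=0, pen down
PD: pen down
REPEAT 6 [
  -- iteration 1/6 --
  BK 17: (0,0) -> (-17,0) [heading=0, draw]
  LT 270: heading 0 -> 270
  FD 11: (-17,0) -> (-17,-11) [heading=270, draw]
  -- iteration 2/6 --
  BK 17: (-17,-11) -> (-17,6) [heading=270, draw]
  LT 270: heading 270 -> 180
  FD 11: (-17,6) -> (-28,6) [heading=180, draw]
  -- iteration 3/6 --
  BK 17: (-28,6) -> (-11,6) [heading=180, draw]
  LT 270: heading 180 -> 90
  FD 11: (-11,6) -> (-11,17) [heading=90, draw]
  -- iteration 4/6 --
  BK 17: (-11,17) -> (-11,0) [heading=90, draw]
  LT 270: heading 90 -> 0
  FD 11: (-11,0) -> (0,0) [heading=0, draw]
  -- iteration 5/6 --
  BK 17: (0,0) -> (-17,0) [heading=0, draw]
  LT 270: heading 0 -> 270
  FD 11: (-17,0) -> (-17,-11) [heading=270, draw]
  -- iteration 6/6 --
  BK 17: (-17,-11) -> (-17,6) [heading=270, draw]
  LT 270: heading 270 -> 180
  FD 11: (-17,6) -> (-28,6) [heading=180, draw]
]
FD 6: (-28,6) -> (-34,6) [heading=180, draw]
Final: pos=(-34,6), heading=180, 13 segment(s) drawn

Segment endpoints: x in {-34, -28, -28, -17, -17, -17, -17, -11, -11, -11, 0, 0}, y in {-11, -11, 0, 0, 0, 6, 6, 6, 6, 6, 6, 17}
xmin=-34, ymin=-11, xmax=0, ymax=17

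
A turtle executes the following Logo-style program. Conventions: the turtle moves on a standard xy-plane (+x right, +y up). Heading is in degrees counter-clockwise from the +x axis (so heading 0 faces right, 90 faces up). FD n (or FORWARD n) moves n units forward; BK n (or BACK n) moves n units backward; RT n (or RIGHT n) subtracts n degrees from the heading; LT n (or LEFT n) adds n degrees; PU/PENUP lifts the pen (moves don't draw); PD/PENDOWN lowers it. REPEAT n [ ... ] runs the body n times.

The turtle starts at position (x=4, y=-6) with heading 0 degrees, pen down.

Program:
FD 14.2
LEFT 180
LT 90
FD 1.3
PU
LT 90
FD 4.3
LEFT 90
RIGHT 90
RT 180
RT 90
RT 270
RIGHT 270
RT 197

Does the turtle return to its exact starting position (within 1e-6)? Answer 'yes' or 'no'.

Executing turtle program step by step:
Start: pos=(4,-6), heading=0, pen down
FD 14.2: (4,-6) -> (18.2,-6) [heading=0, draw]
LT 180: heading 0 -> 180
LT 90: heading 180 -> 270
FD 1.3: (18.2,-6) -> (18.2,-7.3) [heading=270, draw]
PU: pen up
LT 90: heading 270 -> 0
FD 4.3: (18.2,-7.3) -> (22.5,-7.3) [heading=0, move]
LT 90: heading 0 -> 90
RT 90: heading 90 -> 0
RT 180: heading 0 -> 180
RT 90: heading 180 -> 90
RT 270: heading 90 -> 180
RT 270: heading 180 -> 270
RT 197: heading 270 -> 73
Final: pos=(22.5,-7.3), heading=73, 2 segment(s) drawn

Start position: (4, -6)
Final position: (22.5, -7.3)
Distance = 18.546; >= 1e-6 -> NOT closed

Answer: no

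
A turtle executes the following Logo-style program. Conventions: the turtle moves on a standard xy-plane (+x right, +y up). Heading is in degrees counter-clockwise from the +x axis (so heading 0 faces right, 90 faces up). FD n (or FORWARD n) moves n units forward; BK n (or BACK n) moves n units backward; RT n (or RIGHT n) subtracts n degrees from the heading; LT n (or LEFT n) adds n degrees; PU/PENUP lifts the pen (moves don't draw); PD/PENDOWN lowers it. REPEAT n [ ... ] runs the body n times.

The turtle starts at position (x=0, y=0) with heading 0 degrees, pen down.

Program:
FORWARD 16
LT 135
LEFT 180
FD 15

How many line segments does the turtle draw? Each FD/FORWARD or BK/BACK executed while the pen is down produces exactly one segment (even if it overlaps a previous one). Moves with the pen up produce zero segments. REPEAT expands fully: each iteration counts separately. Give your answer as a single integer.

Answer: 2

Derivation:
Executing turtle program step by step:
Start: pos=(0,0), heading=0, pen down
FD 16: (0,0) -> (16,0) [heading=0, draw]
LT 135: heading 0 -> 135
LT 180: heading 135 -> 315
FD 15: (16,0) -> (26.607,-10.607) [heading=315, draw]
Final: pos=(26.607,-10.607), heading=315, 2 segment(s) drawn
Segments drawn: 2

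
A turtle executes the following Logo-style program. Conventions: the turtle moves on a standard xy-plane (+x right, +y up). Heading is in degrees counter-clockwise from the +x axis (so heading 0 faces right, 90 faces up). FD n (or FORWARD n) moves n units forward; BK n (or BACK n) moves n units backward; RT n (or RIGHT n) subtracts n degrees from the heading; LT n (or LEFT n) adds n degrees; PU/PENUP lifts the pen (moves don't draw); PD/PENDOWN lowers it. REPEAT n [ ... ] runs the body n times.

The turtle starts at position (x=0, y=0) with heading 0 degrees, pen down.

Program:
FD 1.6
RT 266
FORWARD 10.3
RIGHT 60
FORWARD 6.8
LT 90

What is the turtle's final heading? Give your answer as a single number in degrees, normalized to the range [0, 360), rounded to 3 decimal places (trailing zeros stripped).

Answer: 124

Derivation:
Executing turtle program step by step:
Start: pos=(0,0), heading=0, pen down
FD 1.6: (0,0) -> (1.6,0) [heading=0, draw]
RT 266: heading 0 -> 94
FD 10.3: (1.6,0) -> (0.882,10.275) [heading=94, draw]
RT 60: heading 94 -> 34
FD 6.8: (0.882,10.275) -> (6.519,14.077) [heading=34, draw]
LT 90: heading 34 -> 124
Final: pos=(6.519,14.077), heading=124, 3 segment(s) drawn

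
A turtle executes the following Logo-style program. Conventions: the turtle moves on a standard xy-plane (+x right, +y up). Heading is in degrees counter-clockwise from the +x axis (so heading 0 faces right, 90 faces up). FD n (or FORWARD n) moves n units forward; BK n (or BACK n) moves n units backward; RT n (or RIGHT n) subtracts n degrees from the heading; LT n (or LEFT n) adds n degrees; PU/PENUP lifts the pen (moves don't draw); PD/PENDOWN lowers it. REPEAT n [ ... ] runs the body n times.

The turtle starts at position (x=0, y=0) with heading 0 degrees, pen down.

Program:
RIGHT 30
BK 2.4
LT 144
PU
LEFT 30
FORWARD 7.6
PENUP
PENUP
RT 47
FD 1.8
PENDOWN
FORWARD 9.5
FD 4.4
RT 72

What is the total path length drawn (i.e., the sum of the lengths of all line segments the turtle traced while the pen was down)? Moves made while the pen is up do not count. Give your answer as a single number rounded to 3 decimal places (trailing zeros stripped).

Executing turtle program step by step:
Start: pos=(0,0), heading=0, pen down
RT 30: heading 0 -> 330
BK 2.4: (0,0) -> (-2.078,1.2) [heading=330, draw]
LT 144: heading 330 -> 114
PU: pen up
LT 30: heading 114 -> 144
FD 7.6: (-2.078,1.2) -> (-8.227,5.667) [heading=144, move]
PU: pen up
PU: pen up
RT 47: heading 144 -> 97
FD 1.8: (-8.227,5.667) -> (-8.446,7.454) [heading=97, move]
PD: pen down
FD 9.5: (-8.446,7.454) -> (-9.604,16.883) [heading=97, draw]
FD 4.4: (-9.604,16.883) -> (-10.14,21.25) [heading=97, draw]
RT 72: heading 97 -> 25
Final: pos=(-10.14,21.25), heading=25, 3 segment(s) drawn

Segment lengths:
  seg 1: (0,0) -> (-2.078,1.2), length = 2.4
  seg 2: (-8.446,7.454) -> (-9.604,16.883), length = 9.5
  seg 3: (-9.604,16.883) -> (-10.14,21.25), length = 4.4
Total = 16.3

Answer: 16.3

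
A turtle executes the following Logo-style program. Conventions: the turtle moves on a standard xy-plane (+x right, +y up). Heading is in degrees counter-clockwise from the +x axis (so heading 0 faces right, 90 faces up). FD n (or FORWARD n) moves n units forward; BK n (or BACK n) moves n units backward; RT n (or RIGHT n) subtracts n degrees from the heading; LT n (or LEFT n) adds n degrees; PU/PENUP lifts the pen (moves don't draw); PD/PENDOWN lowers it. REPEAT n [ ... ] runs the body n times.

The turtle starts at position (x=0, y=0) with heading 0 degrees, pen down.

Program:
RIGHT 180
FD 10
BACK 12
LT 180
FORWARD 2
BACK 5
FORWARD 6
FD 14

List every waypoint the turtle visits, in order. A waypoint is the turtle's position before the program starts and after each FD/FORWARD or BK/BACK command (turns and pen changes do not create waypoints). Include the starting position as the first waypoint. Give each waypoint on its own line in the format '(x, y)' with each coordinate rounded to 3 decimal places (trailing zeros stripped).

Answer: (0, 0)
(-10, 0)
(2, 0)
(4, 0)
(-1, 0)
(5, 0)
(19, 0)

Derivation:
Executing turtle program step by step:
Start: pos=(0,0), heading=0, pen down
RT 180: heading 0 -> 180
FD 10: (0,0) -> (-10,0) [heading=180, draw]
BK 12: (-10,0) -> (2,0) [heading=180, draw]
LT 180: heading 180 -> 0
FD 2: (2,0) -> (4,0) [heading=0, draw]
BK 5: (4,0) -> (-1,0) [heading=0, draw]
FD 6: (-1,0) -> (5,0) [heading=0, draw]
FD 14: (5,0) -> (19,0) [heading=0, draw]
Final: pos=(19,0), heading=0, 6 segment(s) drawn
Waypoints (7 total):
(0, 0)
(-10, 0)
(2, 0)
(4, 0)
(-1, 0)
(5, 0)
(19, 0)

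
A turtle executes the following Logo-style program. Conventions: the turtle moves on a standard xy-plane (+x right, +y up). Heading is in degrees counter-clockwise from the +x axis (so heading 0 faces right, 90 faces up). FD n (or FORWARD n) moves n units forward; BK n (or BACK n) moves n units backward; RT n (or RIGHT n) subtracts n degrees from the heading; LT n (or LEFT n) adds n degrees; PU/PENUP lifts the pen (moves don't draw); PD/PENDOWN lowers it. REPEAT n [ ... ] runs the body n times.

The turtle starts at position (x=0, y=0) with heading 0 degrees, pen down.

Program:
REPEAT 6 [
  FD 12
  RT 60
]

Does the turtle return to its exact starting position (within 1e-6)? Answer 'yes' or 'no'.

Answer: yes

Derivation:
Executing turtle program step by step:
Start: pos=(0,0), heading=0, pen down
REPEAT 6 [
  -- iteration 1/6 --
  FD 12: (0,0) -> (12,0) [heading=0, draw]
  RT 60: heading 0 -> 300
  -- iteration 2/6 --
  FD 12: (12,0) -> (18,-10.392) [heading=300, draw]
  RT 60: heading 300 -> 240
  -- iteration 3/6 --
  FD 12: (18,-10.392) -> (12,-20.785) [heading=240, draw]
  RT 60: heading 240 -> 180
  -- iteration 4/6 --
  FD 12: (12,-20.785) -> (0,-20.785) [heading=180, draw]
  RT 60: heading 180 -> 120
  -- iteration 5/6 --
  FD 12: (0,-20.785) -> (-6,-10.392) [heading=120, draw]
  RT 60: heading 120 -> 60
  -- iteration 6/6 --
  FD 12: (-6,-10.392) -> (0,0) [heading=60, draw]
  RT 60: heading 60 -> 0
]
Final: pos=(0,0), heading=0, 6 segment(s) drawn

Start position: (0, 0)
Final position: (0, 0)
Distance = 0; < 1e-6 -> CLOSED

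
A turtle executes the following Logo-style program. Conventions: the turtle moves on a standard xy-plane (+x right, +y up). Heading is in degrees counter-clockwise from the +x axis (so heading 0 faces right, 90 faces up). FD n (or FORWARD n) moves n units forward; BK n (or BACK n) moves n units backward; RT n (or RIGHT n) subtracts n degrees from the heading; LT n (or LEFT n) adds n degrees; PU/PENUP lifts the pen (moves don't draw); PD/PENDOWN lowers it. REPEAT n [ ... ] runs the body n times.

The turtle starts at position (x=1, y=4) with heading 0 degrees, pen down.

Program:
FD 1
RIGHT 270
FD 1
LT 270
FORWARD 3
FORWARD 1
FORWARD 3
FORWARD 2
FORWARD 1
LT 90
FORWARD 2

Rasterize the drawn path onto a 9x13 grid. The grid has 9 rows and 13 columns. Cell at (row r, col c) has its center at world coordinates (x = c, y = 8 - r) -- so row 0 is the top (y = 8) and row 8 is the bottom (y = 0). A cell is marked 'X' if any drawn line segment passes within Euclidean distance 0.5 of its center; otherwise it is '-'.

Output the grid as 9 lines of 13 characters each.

Answer: -------------
------------X
------------X
--XXXXXXXXXXX
-XX----------
-------------
-------------
-------------
-------------

Derivation:
Segment 0: (1,4) -> (2,4)
Segment 1: (2,4) -> (2,5)
Segment 2: (2,5) -> (5,5)
Segment 3: (5,5) -> (6,5)
Segment 4: (6,5) -> (9,5)
Segment 5: (9,5) -> (11,5)
Segment 6: (11,5) -> (12,5)
Segment 7: (12,5) -> (12,7)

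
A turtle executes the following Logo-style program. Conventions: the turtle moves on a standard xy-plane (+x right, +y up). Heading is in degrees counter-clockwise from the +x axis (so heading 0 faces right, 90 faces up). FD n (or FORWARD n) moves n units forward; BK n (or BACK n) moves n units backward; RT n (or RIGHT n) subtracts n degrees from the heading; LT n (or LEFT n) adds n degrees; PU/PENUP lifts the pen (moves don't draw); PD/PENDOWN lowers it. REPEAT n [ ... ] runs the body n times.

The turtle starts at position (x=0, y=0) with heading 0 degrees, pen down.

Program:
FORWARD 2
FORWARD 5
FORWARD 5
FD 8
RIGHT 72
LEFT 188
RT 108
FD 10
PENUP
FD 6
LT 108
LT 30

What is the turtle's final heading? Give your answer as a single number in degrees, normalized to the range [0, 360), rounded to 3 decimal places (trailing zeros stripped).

Answer: 146

Derivation:
Executing turtle program step by step:
Start: pos=(0,0), heading=0, pen down
FD 2: (0,0) -> (2,0) [heading=0, draw]
FD 5: (2,0) -> (7,0) [heading=0, draw]
FD 5: (7,0) -> (12,0) [heading=0, draw]
FD 8: (12,0) -> (20,0) [heading=0, draw]
RT 72: heading 0 -> 288
LT 188: heading 288 -> 116
RT 108: heading 116 -> 8
FD 10: (20,0) -> (29.903,1.392) [heading=8, draw]
PU: pen up
FD 6: (29.903,1.392) -> (35.844,2.227) [heading=8, move]
LT 108: heading 8 -> 116
LT 30: heading 116 -> 146
Final: pos=(35.844,2.227), heading=146, 5 segment(s) drawn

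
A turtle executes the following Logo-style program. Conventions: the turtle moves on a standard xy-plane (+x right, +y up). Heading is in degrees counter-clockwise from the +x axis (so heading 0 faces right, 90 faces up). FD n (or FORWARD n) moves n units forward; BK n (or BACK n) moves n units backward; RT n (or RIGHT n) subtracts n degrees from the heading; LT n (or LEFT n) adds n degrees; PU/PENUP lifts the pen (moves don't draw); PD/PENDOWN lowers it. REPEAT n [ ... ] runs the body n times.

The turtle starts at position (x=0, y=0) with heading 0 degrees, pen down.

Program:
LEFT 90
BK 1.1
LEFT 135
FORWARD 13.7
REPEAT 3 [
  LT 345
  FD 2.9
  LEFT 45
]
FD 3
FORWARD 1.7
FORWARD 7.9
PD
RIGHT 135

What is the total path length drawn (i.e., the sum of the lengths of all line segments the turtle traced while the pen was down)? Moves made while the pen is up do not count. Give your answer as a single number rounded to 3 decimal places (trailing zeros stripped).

Executing turtle program step by step:
Start: pos=(0,0), heading=0, pen down
LT 90: heading 0 -> 90
BK 1.1: (0,0) -> (0,-1.1) [heading=90, draw]
LT 135: heading 90 -> 225
FD 13.7: (0,-1.1) -> (-9.687,-10.787) [heading=225, draw]
REPEAT 3 [
  -- iteration 1/3 --
  LT 345: heading 225 -> 210
  FD 2.9: (-9.687,-10.787) -> (-12.199,-12.237) [heading=210, draw]
  LT 45: heading 210 -> 255
  -- iteration 2/3 --
  LT 345: heading 255 -> 240
  FD 2.9: (-12.199,-12.237) -> (-13.649,-14.749) [heading=240, draw]
  LT 45: heading 240 -> 285
  -- iteration 3/3 --
  LT 345: heading 285 -> 270
  FD 2.9: (-13.649,-14.749) -> (-13.649,-17.649) [heading=270, draw]
  LT 45: heading 270 -> 315
]
FD 3: (-13.649,-17.649) -> (-11.528,-19.77) [heading=315, draw]
FD 1.7: (-11.528,-19.77) -> (-10.325,-20.972) [heading=315, draw]
FD 7.9: (-10.325,-20.972) -> (-4.739,-26.558) [heading=315, draw]
PD: pen down
RT 135: heading 315 -> 180
Final: pos=(-4.739,-26.558), heading=180, 8 segment(s) drawn

Segment lengths:
  seg 1: (0,0) -> (0,-1.1), length = 1.1
  seg 2: (0,-1.1) -> (-9.687,-10.787), length = 13.7
  seg 3: (-9.687,-10.787) -> (-12.199,-12.237), length = 2.9
  seg 4: (-12.199,-12.237) -> (-13.649,-14.749), length = 2.9
  seg 5: (-13.649,-14.749) -> (-13.649,-17.649), length = 2.9
  seg 6: (-13.649,-17.649) -> (-11.528,-19.77), length = 3
  seg 7: (-11.528,-19.77) -> (-10.325,-20.972), length = 1.7
  seg 8: (-10.325,-20.972) -> (-4.739,-26.558), length = 7.9
Total = 36.1

Answer: 36.1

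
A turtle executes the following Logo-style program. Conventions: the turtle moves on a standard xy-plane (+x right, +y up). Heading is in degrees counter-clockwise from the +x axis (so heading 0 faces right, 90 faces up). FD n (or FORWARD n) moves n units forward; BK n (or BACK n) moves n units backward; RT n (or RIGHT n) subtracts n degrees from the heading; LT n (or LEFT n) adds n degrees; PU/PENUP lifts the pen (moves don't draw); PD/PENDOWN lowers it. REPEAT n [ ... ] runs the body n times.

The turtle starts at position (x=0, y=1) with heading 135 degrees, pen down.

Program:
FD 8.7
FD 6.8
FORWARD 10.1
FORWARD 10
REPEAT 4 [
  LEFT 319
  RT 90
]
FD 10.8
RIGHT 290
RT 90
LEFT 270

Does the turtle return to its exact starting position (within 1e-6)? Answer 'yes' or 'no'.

Answer: no

Derivation:
Executing turtle program step by step:
Start: pos=(0,1), heading=135, pen down
FD 8.7: (0,1) -> (-6.152,7.152) [heading=135, draw]
FD 6.8: (-6.152,7.152) -> (-10.96,11.96) [heading=135, draw]
FD 10.1: (-10.96,11.96) -> (-18.102,19.102) [heading=135, draw]
FD 10: (-18.102,19.102) -> (-25.173,26.173) [heading=135, draw]
REPEAT 4 [
  -- iteration 1/4 --
  LT 319: heading 135 -> 94
  RT 90: heading 94 -> 4
  -- iteration 2/4 --
  LT 319: heading 4 -> 323
  RT 90: heading 323 -> 233
  -- iteration 3/4 --
  LT 319: heading 233 -> 192
  RT 90: heading 192 -> 102
  -- iteration 4/4 --
  LT 319: heading 102 -> 61
  RT 90: heading 61 -> 331
]
FD 10.8: (-25.173,26.173) -> (-15.727,20.937) [heading=331, draw]
RT 290: heading 331 -> 41
RT 90: heading 41 -> 311
LT 270: heading 311 -> 221
Final: pos=(-15.727,20.937), heading=221, 5 segment(s) drawn

Start position: (0, 1)
Final position: (-15.727, 20.937)
Distance = 25.393; >= 1e-6 -> NOT closed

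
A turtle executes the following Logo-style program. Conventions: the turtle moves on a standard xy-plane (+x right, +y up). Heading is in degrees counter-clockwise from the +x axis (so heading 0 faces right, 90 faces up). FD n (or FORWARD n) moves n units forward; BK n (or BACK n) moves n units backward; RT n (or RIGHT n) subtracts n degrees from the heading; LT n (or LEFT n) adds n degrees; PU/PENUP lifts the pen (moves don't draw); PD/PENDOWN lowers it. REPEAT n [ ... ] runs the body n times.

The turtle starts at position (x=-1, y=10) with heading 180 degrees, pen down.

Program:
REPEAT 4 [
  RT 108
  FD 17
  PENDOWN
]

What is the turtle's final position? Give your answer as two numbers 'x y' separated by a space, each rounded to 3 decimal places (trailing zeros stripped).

Answer: -1 22.351

Derivation:
Executing turtle program step by step:
Start: pos=(-1,10), heading=180, pen down
REPEAT 4 [
  -- iteration 1/4 --
  RT 108: heading 180 -> 72
  FD 17: (-1,10) -> (4.253,26.168) [heading=72, draw]
  PD: pen down
  -- iteration 2/4 --
  RT 108: heading 72 -> 324
  FD 17: (4.253,26.168) -> (18.007,16.176) [heading=324, draw]
  PD: pen down
  -- iteration 3/4 --
  RT 108: heading 324 -> 216
  FD 17: (18.007,16.176) -> (4.253,6.183) [heading=216, draw]
  PD: pen down
  -- iteration 4/4 --
  RT 108: heading 216 -> 108
  FD 17: (4.253,6.183) -> (-1,22.351) [heading=108, draw]
  PD: pen down
]
Final: pos=(-1,22.351), heading=108, 4 segment(s) drawn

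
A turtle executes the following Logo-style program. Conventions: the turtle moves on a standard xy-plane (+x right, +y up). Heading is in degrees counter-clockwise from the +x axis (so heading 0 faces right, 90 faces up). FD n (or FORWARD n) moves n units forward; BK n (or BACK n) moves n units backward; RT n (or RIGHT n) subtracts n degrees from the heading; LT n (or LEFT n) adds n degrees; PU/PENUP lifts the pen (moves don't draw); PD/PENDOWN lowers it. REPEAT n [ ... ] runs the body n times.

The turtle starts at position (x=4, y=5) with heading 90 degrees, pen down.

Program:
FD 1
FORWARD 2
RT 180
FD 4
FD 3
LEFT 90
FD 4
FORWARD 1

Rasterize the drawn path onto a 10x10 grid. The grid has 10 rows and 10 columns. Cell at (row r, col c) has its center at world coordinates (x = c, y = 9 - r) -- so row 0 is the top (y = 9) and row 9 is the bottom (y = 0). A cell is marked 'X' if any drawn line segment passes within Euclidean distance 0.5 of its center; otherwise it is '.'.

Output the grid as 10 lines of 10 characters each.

Answer: ..........
....X.....
....X.....
....X.....
....X.....
....X.....
....X.....
....X.....
....XXXXXX
..........

Derivation:
Segment 0: (4,5) -> (4,6)
Segment 1: (4,6) -> (4,8)
Segment 2: (4,8) -> (4,4)
Segment 3: (4,4) -> (4,1)
Segment 4: (4,1) -> (8,1)
Segment 5: (8,1) -> (9,1)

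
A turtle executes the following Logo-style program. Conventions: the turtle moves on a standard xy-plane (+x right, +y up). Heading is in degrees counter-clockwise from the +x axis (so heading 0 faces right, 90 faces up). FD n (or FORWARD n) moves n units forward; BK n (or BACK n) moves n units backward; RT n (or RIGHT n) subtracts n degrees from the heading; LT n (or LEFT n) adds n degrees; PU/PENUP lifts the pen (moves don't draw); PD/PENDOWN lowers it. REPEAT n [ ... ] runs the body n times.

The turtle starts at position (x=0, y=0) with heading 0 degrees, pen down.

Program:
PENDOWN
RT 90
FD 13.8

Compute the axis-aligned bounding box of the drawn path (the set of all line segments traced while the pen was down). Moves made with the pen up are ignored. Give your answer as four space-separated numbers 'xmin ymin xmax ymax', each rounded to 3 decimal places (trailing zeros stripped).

Executing turtle program step by step:
Start: pos=(0,0), heading=0, pen down
PD: pen down
RT 90: heading 0 -> 270
FD 13.8: (0,0) -> (0,-13.8) [heading=270, draw]
Final: pos=(0,-13.8), heading=270, 1 segment(s) drawn

Segment endpoints: x in {0, 0}, y in {-13.8, 0}
xmin=0, ymin=-13.8, xmax=0, ymax=0

Answer: 0 -13.8 0 0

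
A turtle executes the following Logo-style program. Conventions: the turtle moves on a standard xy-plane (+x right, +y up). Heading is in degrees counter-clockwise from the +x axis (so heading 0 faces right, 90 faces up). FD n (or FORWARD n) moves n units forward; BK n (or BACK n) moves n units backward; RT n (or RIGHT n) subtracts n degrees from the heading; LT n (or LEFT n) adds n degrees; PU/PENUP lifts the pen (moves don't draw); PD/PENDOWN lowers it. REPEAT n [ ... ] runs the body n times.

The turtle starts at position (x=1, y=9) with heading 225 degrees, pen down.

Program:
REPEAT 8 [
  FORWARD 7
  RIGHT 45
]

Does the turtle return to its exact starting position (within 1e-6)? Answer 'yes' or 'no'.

Executing turtle program step by step:
Start: pos=(1,9), heading=225, pen down
REPEAT 8 [
  -- iteration 1/8 --
  FD 7: (1,9) -> (-3.95,4.05) [heading=225, draw]
  RT 45: heading 225 -> 180
  -- iteration 2/8 --
  FD 7: (-3.95,4.05) -> (-10.95,4.05) [heading=180, draw]
  RT 45: heading 180 -> 135
  -- iteration 3/8 --
  FD 7: (-10.95,4.05) -> (-15.899,9) [heading=135, draw]
  RT 45: heading 135 -> 90
  -- iteration 4/8 --
  FD 7: (-15.899,9) -> (-15.899,16) [heading=90, draw]
  RT 45: heading 90 -> 45
  -- iteration 5/8 --
  FD 7: (-15.899,16) -> (-10.95,20.95) [heading=45, draw]
  RT 45: heading 45 -> 0
  -- iteration 6/8 --
  FD 7: (-10.95,20.95) -> (-3.95,20.95) [heading=0, draw]
  RT 45: heading 0 -> 315
  -- iteration 7/8 --
  FD 7: (-3.95,20.95) -> (1,16) [heading=315, draw]
  RT 45: heading 315 -> 270
  -- iteration 8/8 --
  FD 7: (1,16) -> (1,9) [heading=270, draw]
  RT 45: heading 270 -> 225
]
Final: pos=(1,9), heading=225, 8 segment(s) drawn

Start position: (1, 9)
Final position: (1, 9)
Distance = 0; < 1e-6 -> CLOSED

Answer: yes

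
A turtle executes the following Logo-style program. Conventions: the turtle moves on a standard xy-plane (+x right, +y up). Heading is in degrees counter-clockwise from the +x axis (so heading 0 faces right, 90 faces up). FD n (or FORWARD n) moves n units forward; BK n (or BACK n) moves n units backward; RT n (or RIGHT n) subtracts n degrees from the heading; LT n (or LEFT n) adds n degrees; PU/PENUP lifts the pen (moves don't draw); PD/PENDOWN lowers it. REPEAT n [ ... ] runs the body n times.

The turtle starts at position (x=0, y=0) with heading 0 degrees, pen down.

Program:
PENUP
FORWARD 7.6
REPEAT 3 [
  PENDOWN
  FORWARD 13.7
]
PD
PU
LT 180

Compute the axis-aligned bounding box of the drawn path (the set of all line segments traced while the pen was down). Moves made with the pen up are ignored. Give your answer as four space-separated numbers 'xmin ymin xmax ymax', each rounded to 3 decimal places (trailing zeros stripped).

Executing turtle program step by step:
Start: pos=(0,0), heading=0, pen down
PU: pen up
FD 7.6: (0,0) -> (7.6,0) [heading=0, move]
REPEAT 3 [
  -- iteration 1/3 --
  PD: pen down
  FD 13.7: (7.6,0) -> (21.3,0) [heading=0, draw]
  -- iteration 2/3 --
  PD: pen down
  FD 13.7: (21.3,0) -> (35,0) [heading=0, draw]
  -- iteration 3/3 --
  PD: pen down
  FD 13.7: (35,0) -> (48.7,0) [heading=0, draw]
]
PD: pen down
PU: pen up
LT 180: heading 0 -> 180
Final: pos=(48.7,0), heading=180, 3 segment(s) drawn

Segment endpoints: x in {7.6, 21.3, 35, 48.7}, y in {0}
xmin=7.6, ymin=0, xmax=48.7, ymax=0

Answer: 7.6 0 48.7 0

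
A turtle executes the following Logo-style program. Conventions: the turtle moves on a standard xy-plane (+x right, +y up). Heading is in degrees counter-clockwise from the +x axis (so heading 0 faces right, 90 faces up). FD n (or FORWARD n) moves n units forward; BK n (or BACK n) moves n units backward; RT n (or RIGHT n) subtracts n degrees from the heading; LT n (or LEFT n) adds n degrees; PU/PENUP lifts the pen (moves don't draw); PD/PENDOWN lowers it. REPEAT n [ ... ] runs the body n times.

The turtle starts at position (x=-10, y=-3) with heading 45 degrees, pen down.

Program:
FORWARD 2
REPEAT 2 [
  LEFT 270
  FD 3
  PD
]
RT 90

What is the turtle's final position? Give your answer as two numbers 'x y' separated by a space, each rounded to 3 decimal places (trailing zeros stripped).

Answer: -8.586 -5.828

Derivation:
Executing turtle program step by step:
Start: pos=(-10,-3), heading=45, pen down
FD 2: (-10,-3) -> (-8.586,-1.586) [heading=45, draw]
REPEAT 2 [
  -- iteration 1/2 --
  LT 270: heading 45 -> 315
  FD 3: (-8.586,-1.586) -> (-6.464,-3.707) [heading=315, draw]
  PD: pen down
  -- iteration 2/2 --
  LT 270: heading 315 -> 225
  FD 3: (-6.464,-3.707) -> (-8.586,-5.828) [heading=225, draw]
  PD: pen down
]
RT 90: heading 225 -> 135
Final: pos=(-8.586,-5.828), heading=135, 3 segment(s) drawn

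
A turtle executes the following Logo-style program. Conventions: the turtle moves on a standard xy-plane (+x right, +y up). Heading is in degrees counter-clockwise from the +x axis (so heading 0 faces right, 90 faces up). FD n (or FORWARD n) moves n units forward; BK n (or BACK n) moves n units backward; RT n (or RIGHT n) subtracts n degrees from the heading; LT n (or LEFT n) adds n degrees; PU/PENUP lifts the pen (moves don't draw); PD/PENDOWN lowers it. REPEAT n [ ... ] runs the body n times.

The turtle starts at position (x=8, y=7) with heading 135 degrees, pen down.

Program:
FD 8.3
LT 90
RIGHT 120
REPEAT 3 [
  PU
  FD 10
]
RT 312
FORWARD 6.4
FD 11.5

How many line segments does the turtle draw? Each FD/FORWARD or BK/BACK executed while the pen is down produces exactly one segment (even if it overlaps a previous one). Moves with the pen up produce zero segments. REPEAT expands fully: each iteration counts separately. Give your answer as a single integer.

Executing turtle program step by step:
Start: pos=(8,7), heading=135, pen down
FD 8.3: (8,7) -> (2.131,12.869) [heading=135, draw]
LT 90: heading 135 -> 225
RT 120: heading 225 -> 105
REPEAT 3 [
  -- iteration 1/3 --
  PU: pen up
  FD 10: (2.131,12.869) -> (-0.457,22.528) [heading=105, move]
  -- iteration 2/3 --
  PU: pen up
  FD 10: (-0.457,22.528) -> (-3.045,32.188) [heading=105, move]
  -- iteration 3/3 --
  PU: pen up
  FD 10: (-3.045,32.188) -> (-5.634,41.847) [heading=105, move]
]
RT 312: heading 105 -> 153
FD 6.4: (-5.634,41.847) -> (-11.336,44.752) [heading=153, move]
FD 11.5: (-11.336,44.752) -> (-21.583,49.973) [heading=153, move]
Final: pos=(-21.583,49.973), heading=153, 1 segment(s) drawn
Segments drawn: 1

Answer: 1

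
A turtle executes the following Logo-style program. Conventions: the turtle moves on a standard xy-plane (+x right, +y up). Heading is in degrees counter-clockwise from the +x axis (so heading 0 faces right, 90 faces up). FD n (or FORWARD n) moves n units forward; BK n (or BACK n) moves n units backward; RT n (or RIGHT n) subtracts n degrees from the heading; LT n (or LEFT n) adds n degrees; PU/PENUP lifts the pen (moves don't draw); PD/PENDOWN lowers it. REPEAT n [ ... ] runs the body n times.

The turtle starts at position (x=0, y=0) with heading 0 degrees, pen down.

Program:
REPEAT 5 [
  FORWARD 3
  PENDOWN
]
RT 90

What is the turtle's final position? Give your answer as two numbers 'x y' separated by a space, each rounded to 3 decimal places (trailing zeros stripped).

Answer: 15 0

Derivation:
Executing turtle program step by step:
Start: pos=(0,0), heading=0, pen down
REPEAT 5 [
  -- iteration 1/5 --
  FD 3: (0,0) -> (3,0) [heading=0, draw]
  PD: pen down
  -- iteration 2/5 --
  FD 3: (3,0) -> (6,0) [heading=0, draw]
  PD: pen down
  -- iteration 3/5 --
  FD 3: (6,0) -> (9,0) [heading=0, draw]
  PD: pen down
  -- iteration 4/5 --
  FD 3: (9,0) -> (12,0) [heading=0, draw]
  PD: pen down
  -- iteration 5/5 --
  FD 3: (12,0) -> (15,0) [heading=0, draw]
  PD: pen down
]
RT 90: heading 0 -> 270
Final: pos=(15,0), heading=270, 5 segment(s) drawn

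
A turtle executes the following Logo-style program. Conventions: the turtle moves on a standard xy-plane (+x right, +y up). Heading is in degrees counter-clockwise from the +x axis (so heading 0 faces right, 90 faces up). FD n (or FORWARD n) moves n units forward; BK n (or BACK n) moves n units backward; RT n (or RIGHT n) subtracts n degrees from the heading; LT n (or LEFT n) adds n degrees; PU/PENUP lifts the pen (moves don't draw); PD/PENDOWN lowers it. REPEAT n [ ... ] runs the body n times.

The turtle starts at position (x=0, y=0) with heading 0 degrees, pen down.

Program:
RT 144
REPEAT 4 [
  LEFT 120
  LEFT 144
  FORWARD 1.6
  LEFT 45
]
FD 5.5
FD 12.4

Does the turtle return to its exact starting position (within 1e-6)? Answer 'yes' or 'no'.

Executing turtle program step by step:
Start: pos=(0,0), heading=0, pen down
RT 144: heading 0 -> 216
REPEAT 4 [
  -- iteration 1/4 --
  LT 120: heading 216 -> 336
  LT 144: heading 336 -> 120
  FD 1.6: (0,0) -> (-0.8,1.386) [heading=120, draw]
  LT 45: heading 120 -> 165
  -- iteration 2/4 --
  LT 120: heading 165 -> 285
  LT 144: heading 285 -> 69
  FD 1.6: (-0.8,1.386) -> (-0.227,2.879) [heading=69, draw]
  LT 45: heading 69 -> 114
  -- iteration 3/4 --
  LT 120: heading 114 -> 234
  LT 144: heading 234 -> 18
  FD 1.6: (-0.227,2.879) -> (1.295,3.374) [heading=18, draw]
  LT 45: heading 18 -> 63
  -- iteration 4/4 --
  LT 120: heading 63 -> 183
  LT 144: heading 183 -> 327
  FD 1.6: (1.295,3.374) -> (2.637,2.502) [heading=327, draw]
  LT 45: heading 327 -> 12
]
FD 5.5: (2.637,2.502) -> (8.017,3.646) [heading=12, draw]
FD 12.4: (8.017,3.646) -> (20.146,6.224) [heading=12, draw]
Final: pos=(20.146,6.224), heading=12, 6 segment(s) drawn

Start position: (0, 0)
Final position: (20.146, 6.224)
Distance = 21.085; >= 1e-6 -> NOT closed

Answer: no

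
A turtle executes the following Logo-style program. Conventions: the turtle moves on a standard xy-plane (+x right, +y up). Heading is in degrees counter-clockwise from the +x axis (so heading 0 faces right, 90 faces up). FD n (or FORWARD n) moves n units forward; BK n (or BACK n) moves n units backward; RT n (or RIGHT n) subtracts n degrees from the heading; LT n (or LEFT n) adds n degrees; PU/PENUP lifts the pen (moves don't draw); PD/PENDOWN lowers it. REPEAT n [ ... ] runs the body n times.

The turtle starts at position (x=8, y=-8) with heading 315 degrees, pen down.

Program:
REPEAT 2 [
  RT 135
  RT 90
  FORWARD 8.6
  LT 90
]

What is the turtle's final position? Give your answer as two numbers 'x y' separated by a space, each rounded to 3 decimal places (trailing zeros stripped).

Answer: 14.081 -5.481

Derivation:
Executing turtle program step by step:
Start: pos=(8,-8), heading=315, pen down
REPEAT 2 [
  -- iteration 1/2 --
  RT 135: heading 315 -> 180
  RT 90: heading 180 -> 90
  FD 8.6: (8,-8) -> (8,0.6) [heading=90, draw]
  LT 90: heading 90 -> 180
  -- iteration 2/2 --
  RT 135: heading 180 -> 45
  RT 90: heading 45 -> 315
  FD 8.6: (8,0.6) -> (14.081,-5.481) [heading=315, draw]
  LT 90: heading 315 -> 45
]
Final: pos=(14.081,-5.481), heading=45, 2 segment(s) drawn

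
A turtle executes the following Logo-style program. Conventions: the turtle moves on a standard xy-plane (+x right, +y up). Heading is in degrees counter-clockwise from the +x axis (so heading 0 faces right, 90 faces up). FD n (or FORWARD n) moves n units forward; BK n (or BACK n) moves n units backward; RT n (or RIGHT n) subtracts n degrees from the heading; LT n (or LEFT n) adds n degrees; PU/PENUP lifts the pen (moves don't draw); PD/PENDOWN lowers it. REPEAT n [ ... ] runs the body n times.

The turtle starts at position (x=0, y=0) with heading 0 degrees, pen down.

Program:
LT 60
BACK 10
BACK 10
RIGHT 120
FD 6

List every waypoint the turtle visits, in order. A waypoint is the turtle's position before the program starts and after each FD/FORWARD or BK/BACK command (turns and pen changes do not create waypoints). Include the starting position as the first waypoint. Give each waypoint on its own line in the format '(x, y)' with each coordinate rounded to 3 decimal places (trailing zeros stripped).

Answer: (0, 0)
(-5, -8.66)
(-10, -17.321)
(-7, -22.517)

Derivation:
Executing turtle program step by step:
Start: pos=(0,0), heading=0, pen down
LT 60: heading 0 -> 60
BK 10: (0,0) -> (-5,-8.66) [heading=60, draw]
BK 10: (-5,-8.66) -> (-10,-17.321) [heading=60, draw]
RT 120: heading 60 -> 300
FD 6: (-10,-17.321) -> (-7,-22.517) [heading=300, draw]
Final: pos=(-7,-22.517), heading=300, 3 segment(s) drawn
Waypoints (4 total):
(0, 0)
(-5, -8.66)
(-10, -17.321)
(-7, -22.517)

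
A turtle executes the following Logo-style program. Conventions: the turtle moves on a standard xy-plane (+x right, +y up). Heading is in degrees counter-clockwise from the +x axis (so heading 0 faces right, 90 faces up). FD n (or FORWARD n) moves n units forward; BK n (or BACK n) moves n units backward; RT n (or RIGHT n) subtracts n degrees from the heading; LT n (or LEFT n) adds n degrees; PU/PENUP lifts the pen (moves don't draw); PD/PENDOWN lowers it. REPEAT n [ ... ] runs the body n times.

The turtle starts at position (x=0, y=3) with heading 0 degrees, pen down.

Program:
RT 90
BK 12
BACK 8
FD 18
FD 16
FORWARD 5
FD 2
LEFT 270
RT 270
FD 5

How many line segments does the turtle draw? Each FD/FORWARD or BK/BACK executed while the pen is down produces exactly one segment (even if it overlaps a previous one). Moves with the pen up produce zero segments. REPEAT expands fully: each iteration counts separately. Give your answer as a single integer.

Executing turtle program step by step:
Start: pos=(0,3), heading=0, pen down
RT 90: heading 0 -> 270
BK 12: (0,3) -> (0,15) [heading=270, draw]
BK 8: (0,15) -> (0,23) [heading=270, draw]
FD 18: (0,23) -> (0,5) [heading=270, draw]
FD 16: (0,5) -> (0,-11) [heading=270, draw]
FD 5: (0,-11) -> (0,-16) [heading=270, draw]
FD 2: (0,-16) -> (0,-18) [heading=270, draw]
LT 270: heading 270 -> 180
RT 270: heading 180 -> 270
FD 5: (0,-18) -> (0,-23) [heading=270, draw]
Final: pos=(0,-23), heading=270, 7 segment(s) drawn
Segments drawn: 7

Answer: 7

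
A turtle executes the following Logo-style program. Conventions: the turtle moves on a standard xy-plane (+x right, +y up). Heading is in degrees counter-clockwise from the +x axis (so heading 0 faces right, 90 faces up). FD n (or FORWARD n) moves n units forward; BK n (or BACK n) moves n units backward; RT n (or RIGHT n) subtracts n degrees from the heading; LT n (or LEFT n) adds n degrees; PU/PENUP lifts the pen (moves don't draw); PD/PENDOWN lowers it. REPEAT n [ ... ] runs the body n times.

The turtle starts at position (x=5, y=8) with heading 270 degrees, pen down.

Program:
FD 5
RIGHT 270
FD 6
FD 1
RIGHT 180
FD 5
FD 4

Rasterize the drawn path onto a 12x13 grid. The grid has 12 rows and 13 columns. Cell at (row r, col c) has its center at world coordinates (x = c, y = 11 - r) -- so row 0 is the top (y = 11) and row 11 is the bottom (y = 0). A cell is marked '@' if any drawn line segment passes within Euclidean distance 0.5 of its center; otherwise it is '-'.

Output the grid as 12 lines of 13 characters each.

Answer: -------------
-------------
-------------
-----@-------
-----@-------
-----@-------
-----@-------
-----@-------
---@@@@@@@@@@
-------------
-------------
-------------

Derivation:
Segment 0: (5,8) -> (5,3)
Segment 1: (5,3) -> (11,3)
Segment 2: (11,3) -> (12,3)
Segment 3: (12,3) -> (7,3)
Segment 4: (7,3) -> (3,3)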